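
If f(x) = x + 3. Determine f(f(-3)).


3


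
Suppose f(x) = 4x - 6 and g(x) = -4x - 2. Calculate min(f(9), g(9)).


f(9) = 30
g(9) = -38
min = -38

-38


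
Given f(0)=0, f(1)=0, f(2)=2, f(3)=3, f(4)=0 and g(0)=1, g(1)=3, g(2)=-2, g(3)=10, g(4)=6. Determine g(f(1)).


f(1) = 0
g(0) = 1

1


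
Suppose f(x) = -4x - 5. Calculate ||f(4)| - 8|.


13


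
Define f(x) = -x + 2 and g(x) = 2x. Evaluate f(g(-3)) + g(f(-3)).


f(g(-3)) = 8
g(f(-3)) = 10
Sum = 18

18


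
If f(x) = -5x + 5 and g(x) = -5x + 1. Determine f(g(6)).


150


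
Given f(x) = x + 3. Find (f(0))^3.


f(0) = 3
(3)^3 = 27

27


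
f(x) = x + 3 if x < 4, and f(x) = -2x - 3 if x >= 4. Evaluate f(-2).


1


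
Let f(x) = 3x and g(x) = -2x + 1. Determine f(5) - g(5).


f(5) = 15
g(5) = -9
Difference = 24

24


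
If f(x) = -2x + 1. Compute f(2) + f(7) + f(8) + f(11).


f(2) = -3
f(7) = -13
f(8) = -15
f(11) = -21
Sum = -52

-52


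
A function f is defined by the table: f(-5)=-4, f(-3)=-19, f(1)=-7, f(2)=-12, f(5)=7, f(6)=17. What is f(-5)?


-4


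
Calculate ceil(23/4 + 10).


16


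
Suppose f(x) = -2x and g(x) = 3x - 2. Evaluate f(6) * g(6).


f(6) = -12
g(6) = 16
Product = -192

-192


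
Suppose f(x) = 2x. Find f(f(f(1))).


f(1) = 2
f(2) = 4
f(4) = 8

8


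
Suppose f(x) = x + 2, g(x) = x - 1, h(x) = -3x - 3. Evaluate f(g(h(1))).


-5


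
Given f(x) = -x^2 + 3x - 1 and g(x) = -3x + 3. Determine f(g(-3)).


g(-3) = 12
f(12) = (-1)*(12)^2 + 3*(12) - 1 = -109

-109


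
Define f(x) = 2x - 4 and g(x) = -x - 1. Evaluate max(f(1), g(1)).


f(1) = -2
g(1) = -2
max = -2

-2


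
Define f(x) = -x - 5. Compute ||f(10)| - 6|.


f(10) = -15
|-15| = 15
|15 - 6| = 9

9


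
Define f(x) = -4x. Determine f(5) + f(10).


-60


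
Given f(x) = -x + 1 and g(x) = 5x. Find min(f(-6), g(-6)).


f(-6) = 7
g(-6) = -30
min = -30

-30


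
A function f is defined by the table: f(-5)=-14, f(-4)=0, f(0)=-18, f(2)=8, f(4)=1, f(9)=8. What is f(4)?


Reading from the table at x = 4

1


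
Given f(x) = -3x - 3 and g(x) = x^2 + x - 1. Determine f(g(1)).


g(1) = 1
f(1) = -6

-6


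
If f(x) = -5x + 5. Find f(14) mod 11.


f(14) = -65
-65 mod 11 = 1

1


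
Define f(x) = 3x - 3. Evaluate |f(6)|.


f(6) = 15
|15| = 15

15


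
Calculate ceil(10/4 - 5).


10/4 = 2.5
2.5 - 5 = -2.5
ceil(-2.5) = -2

-2


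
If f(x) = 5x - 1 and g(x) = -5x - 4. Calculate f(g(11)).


-296


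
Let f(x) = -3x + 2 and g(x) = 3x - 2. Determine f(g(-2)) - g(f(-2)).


f(g(-2)) = 26
g(f(-2)) = 22
Difference = 4

4


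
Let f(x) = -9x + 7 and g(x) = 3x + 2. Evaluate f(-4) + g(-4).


f(-4) = 43
g(-4) = -10
Sum = 33

33


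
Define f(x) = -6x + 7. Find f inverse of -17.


4


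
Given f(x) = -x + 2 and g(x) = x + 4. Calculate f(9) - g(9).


f(9) = -7
g(9) = 13
Difference = -20

-20


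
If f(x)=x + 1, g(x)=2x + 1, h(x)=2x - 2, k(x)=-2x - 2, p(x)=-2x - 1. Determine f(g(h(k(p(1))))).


p(1) = -3
k(-3) = 4
h(4) = 6
g(6) = 13
f(13) = 14

14


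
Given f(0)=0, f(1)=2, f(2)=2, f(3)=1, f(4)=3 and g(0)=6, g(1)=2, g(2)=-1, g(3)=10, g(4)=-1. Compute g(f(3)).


f(3) = 1
g(1) = 2

2


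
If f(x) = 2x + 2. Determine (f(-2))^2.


f(-2) = -2
(-2)^2 = 4

4


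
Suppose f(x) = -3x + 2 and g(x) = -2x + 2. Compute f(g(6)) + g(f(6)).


f(g(6)) = 32
g(f(6)) = 34
Sum = 66

66


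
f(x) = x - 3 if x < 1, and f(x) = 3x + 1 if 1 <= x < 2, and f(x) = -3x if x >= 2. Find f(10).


10 satisfies x >= 2
f(10) = -30

-30


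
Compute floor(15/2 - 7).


15/2 = 7.5
7.5 - 7 = 0.5
floor(0.5) = 0

0


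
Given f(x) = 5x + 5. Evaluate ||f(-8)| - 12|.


23


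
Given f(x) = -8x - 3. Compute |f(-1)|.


5


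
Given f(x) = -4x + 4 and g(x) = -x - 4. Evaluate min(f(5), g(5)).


f(5) = -16
g(5) = -9
min = -16

-16


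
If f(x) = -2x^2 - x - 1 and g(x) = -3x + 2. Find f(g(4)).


g(4) = -10
f(-10) = (-2)*(-10)^2 - 1*(-10) - 1 = -191

-191


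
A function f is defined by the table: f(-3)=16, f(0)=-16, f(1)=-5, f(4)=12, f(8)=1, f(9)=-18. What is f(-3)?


Reading from the table at x = -3

16


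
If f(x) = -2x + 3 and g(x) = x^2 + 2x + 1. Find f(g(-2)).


g(-2) = 1
f(1) = 1

1


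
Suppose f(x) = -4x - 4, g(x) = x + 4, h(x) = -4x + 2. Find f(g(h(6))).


h(6) = -22
g(-22) = -18
f(-18) = 68

68


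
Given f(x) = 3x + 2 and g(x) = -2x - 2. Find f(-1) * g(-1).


f(-1) = -1
g(-1) = 0
Product = 0

0


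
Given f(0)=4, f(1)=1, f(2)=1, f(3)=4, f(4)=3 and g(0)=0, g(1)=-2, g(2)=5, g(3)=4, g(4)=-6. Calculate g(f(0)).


f(0) = 4
g(4) = -6

-6


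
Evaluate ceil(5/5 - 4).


-3


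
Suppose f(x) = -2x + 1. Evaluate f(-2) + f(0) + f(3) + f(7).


f(-2) = 5
f(0) = 1
f(3) = -5
f(7) = -13
Sum = -12

-12


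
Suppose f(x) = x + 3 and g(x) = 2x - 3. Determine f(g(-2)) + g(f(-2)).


f(g(-2)) = -4
g(f(-2)) = -1
Sum = -5

-5


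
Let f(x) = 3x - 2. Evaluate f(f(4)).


f(4) = 10
f(10) = 28

28


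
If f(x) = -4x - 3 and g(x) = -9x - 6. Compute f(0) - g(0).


f(0) = -3
g(0) = -6
Difference = 3

3


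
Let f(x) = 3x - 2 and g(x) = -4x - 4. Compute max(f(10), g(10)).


f(10) = 28
g(10) = -44
max = 28

28


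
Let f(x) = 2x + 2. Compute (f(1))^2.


f(1) = 4
(4)^2 = 16

16


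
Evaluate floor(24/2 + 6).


24/2 = 12
12 + 6 = 18
floor(18) = 18

18


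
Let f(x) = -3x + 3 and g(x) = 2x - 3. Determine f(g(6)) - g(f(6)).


f(g(6)) = -24
g(f(6)) = -33
Difference = 9

9


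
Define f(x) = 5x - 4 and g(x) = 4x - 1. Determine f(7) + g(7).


58


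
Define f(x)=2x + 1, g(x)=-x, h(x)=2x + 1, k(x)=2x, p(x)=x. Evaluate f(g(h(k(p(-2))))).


p(-2) = -2
k(-2) = -4
h(-4) = -7
g(-7) = 7
f(7) = 15

15


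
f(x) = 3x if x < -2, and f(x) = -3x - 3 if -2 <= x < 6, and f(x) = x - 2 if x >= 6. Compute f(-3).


-3 satisfies x < -2
f(-3) = -9

-9


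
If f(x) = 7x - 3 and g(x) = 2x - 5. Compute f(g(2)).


g(2) = -1
f(-1) = -10

-10


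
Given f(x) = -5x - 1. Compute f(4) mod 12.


f(4) = -21
-21 mod 12 = 3

3


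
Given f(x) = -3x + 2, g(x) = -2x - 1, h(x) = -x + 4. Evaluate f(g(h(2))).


h(2) = 2
g(2) = -5
f(-5) = 17

17


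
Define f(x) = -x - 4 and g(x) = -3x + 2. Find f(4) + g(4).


f(4) = -8
g(4) = -10
Sum = -18

-18


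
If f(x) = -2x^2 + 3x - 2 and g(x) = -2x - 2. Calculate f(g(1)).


g(1) = -4
f(-4) = (-2)*(-4)^2 + 3*(-4) - 2 = -46

-46


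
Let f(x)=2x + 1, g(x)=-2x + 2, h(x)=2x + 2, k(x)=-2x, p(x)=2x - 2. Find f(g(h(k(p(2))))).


p(2) = 2
k(2) = -4
h(-4) = -6
g(-6) = 14
f(14) = 29

29


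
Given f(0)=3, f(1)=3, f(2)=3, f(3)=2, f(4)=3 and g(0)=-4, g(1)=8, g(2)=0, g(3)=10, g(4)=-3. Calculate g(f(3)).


f(3) = 2
g(2) = 0

0


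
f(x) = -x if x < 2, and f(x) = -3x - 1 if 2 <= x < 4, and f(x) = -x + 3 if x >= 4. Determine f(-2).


-2 satisfies x < 2
f(-2) = 2

2


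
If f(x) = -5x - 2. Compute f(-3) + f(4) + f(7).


f(-3) = 13
f(4) = -22
f(7) = -37
Sum = -46

-46


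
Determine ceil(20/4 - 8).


20/4 = 5
5 - 8 = -3
ceil(-3) = -3

-3


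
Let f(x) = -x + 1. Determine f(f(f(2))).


f(2) = -1
f(-1) = 2
f(2) = -1

-1


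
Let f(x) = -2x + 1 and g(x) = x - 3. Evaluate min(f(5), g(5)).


f(5) = -9
g(5) = 2
min = -9

-9


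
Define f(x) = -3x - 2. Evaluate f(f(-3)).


f(-3) = 7
f(7) = -23

-23


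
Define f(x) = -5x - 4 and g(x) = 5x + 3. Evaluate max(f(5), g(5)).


f(5) = -29
g(5) = 28
max = 28

28


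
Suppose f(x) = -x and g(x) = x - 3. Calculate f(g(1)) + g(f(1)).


f(g(1)) = 2
g(f(1)) = -4
Sum = -2

-2


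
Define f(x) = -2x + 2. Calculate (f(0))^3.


f(0) = 2
(2)^3 = 8

8


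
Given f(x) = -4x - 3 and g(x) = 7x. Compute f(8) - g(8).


f(8) = -35
g(8) = 56
Difference = -91

-91


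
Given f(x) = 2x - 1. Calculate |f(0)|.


f(0) = -1
|-1| = 1

1


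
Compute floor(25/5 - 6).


25/5 = 5
5 - 6 = -1
floor(-1) = -1

-1


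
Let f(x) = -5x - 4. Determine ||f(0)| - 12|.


f(0) = -4
|-4| = 4
|4 - 12| = 8

8


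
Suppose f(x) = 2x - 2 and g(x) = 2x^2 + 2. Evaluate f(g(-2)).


g(-2) = 10
f(10) = 18

18


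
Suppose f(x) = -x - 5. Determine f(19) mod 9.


f(19) = -24
-24 mod 9 = 3

3


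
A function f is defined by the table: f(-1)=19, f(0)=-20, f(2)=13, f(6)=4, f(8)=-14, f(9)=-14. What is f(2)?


Reading from the table at x = 2

13


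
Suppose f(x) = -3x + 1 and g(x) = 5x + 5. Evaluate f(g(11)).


g(11) = 60
f(60) = -179

-179


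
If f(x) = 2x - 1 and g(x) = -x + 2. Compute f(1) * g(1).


f(1) = 1
g(1) = 1
Product = 1

1


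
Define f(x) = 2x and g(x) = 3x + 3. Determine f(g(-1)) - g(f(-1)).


f(g(-1)) = 0
g(f(-1)) = -3
Difference = 3

3


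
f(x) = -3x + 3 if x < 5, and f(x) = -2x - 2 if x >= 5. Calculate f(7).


7 satisfies x >= 5
f(7) = -16

-16


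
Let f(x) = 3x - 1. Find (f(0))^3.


f(0) = -1
(-1)^3 = -1

-1


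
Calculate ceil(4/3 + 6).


8


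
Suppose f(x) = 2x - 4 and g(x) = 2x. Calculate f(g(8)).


g(8) = 16
f(16) = 28

28


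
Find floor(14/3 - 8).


-4


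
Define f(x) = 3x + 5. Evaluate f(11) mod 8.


f(11) = 38
38 mod 8 = 6

6


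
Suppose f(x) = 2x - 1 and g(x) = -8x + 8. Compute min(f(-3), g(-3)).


-7


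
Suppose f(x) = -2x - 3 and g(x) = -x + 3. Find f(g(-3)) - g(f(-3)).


f(g(-3)) = -15
g(f(-3)) = 0
Difference = -15

-15


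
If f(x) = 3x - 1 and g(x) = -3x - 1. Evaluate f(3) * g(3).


f(3) = 8
g(3) = -10
Product = -80

-80


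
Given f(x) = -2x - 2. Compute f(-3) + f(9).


f(-3) = 4
f(9) = -20
Sum = -16

-16


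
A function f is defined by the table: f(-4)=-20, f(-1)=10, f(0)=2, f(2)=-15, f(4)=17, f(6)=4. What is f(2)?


Reading from the table at x = 2

-15


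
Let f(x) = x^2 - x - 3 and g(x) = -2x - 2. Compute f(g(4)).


g(4) = -10
f(-10) = 1*(-10)^2 - 1*(-10) - 3 = 107

107


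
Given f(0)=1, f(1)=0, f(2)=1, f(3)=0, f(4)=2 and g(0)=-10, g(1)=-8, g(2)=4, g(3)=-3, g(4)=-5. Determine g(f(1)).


f(1) = 0
g(0) = -10

-10


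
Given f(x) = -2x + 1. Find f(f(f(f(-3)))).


f(-3) = 7
f(7) = -13
f(-13) = 27
f(27) = -53

-53


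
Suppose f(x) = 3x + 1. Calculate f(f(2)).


f(2) = 7
f(7) = 22

22


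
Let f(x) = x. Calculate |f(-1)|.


f(-1) = -1
|-1| = 1

1


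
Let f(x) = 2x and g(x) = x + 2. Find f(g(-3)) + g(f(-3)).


f(g(-3)) = -2
g(f(-3)) = -4
Sum = -6

-6


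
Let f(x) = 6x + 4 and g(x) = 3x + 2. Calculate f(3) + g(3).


33


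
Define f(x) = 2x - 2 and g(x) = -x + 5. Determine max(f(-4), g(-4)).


f(-4) = -10
g(-4) = 9
max = 9

9


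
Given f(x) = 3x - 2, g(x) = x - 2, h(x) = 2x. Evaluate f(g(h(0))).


h(0) = 0
g(0) = -2
f(-2) = -8

-8


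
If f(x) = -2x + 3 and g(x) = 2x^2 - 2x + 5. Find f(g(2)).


g(2) = 9
f(9) = -15

-15


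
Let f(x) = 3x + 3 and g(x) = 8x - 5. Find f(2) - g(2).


f(2) = 9
g(2) = 11
Difference = -2

-2


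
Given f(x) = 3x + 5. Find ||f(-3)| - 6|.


f(-3) = -4
|-4| = 4
|4 - 6| = 2

2


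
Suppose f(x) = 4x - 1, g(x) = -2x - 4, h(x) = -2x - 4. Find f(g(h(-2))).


h(-2) = 0
g(0) = -4
f(-4) = -17

-17


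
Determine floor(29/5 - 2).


29/5 = 5.8
5.8 - 2 = 3.8
floor(3.8) = 3

3


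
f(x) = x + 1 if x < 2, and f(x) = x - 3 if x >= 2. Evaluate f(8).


8 satisfies x >= 2
f(8) = 5

5


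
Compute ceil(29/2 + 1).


29/2 = 14.5
14.5 + 1 = 15.5
ceil(15.5) = 16

16


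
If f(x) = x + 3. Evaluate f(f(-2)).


f(-2) = 1
f(1) = 4

4


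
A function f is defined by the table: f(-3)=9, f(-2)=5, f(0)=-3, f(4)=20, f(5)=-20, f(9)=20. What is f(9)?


Reading from the table at x = 9

20


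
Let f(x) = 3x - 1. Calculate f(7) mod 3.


f(7) = 20
20 mod 3 = 2

2


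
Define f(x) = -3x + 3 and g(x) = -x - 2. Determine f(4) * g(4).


f(4) = -9
g(4) = -6
Product = 54

54


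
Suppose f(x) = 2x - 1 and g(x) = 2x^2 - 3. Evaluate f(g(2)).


g(2) = 5
f(5) = 9

9


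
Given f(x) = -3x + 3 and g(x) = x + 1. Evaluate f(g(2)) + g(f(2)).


f(g(2)) = -6
g(f(2)) = -2
Sum = -8

-8


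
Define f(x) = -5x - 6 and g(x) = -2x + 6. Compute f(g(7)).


g(7) = -8
f(-8) = 34

34


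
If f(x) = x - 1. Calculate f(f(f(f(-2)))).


f(-2) = -3
f(-3) = -4
f(-4) = -5
f(-5) = -6

-6


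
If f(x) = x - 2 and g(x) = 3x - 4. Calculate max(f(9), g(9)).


f(9) = 7
g(9) = 23
max = 23

23


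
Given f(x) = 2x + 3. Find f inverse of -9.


Solve 2x + 3 = -9
x = (-9 - 3) / 2 = -6

-6


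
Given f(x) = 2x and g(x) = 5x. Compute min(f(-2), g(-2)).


f(-2) = -4
g(-2) = -10
min = -10

-10


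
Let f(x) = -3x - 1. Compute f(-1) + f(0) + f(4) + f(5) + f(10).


f(-1) = 2
f(0) = -1
f(4) = -13
f(5) = -16
f(10) = -31
Sum = -59

-59


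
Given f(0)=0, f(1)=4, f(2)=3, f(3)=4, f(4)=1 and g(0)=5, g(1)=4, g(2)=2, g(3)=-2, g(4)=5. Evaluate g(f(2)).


f(2) = 3
g(3) = -2

-2


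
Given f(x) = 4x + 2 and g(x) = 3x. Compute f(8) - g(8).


f(8) = 34
g(8) = 24
Difference = 10

10


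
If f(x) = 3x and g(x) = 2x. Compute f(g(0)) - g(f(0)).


f(g(0)) = 0
g(f(0)) = 0
Difference = 0

0


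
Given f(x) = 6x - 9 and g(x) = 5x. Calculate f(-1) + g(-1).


f(-1) = -15
g(-1) = -5
Sum = -20

-20


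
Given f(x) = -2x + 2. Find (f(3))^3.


-64


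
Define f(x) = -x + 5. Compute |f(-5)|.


10


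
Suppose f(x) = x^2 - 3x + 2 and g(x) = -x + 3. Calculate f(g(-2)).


g(-2) = 5
f(5) = 1*(5)^2 - 3*(5) + 2 = 12

12


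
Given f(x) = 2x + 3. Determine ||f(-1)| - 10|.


9


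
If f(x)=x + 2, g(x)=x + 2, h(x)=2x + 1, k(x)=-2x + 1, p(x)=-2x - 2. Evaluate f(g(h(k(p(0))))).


p(0) = -2
k(-2) = 5
h(5) = 11
g(11) = 13
f(13) = 15

15


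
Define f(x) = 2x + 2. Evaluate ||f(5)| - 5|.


f(5) = 12
|12| = 12
|12 - 5| = 7

7


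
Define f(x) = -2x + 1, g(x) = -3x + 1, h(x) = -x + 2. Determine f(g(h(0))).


h(0) = 2
g(2) = -5
f(-5) = 11

11


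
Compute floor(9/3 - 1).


2


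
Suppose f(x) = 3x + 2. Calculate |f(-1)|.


f(-1) = -1
|-1| = 1

1


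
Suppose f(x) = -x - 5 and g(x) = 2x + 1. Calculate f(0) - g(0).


f(0) = -5
g(0) = 1
Difference = -6

-6


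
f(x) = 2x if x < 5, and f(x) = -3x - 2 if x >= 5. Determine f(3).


6


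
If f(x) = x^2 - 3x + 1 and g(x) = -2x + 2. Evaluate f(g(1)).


g(1) = 0
f(0) = 1*(0)^2 - 3*(0) + 1 = 1

1


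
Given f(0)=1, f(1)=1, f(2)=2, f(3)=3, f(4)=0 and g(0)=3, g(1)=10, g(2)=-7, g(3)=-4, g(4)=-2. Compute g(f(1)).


f(1) = 1
g(1) = 10

10


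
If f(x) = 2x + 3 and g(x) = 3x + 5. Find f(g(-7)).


-29


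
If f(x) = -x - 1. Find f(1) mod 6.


f(1) = -2
-2 mod 6 = 4

4


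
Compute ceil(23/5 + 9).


23/5 = 4.6
4.6 + 9 = 13.6
ceil(13.6) = 14

14


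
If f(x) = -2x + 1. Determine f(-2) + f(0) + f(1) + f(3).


0


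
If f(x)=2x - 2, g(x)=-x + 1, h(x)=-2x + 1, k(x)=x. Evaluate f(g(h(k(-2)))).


k(-2) = -2
h(-2) = 5
g(5) = -4
f(-4) = -10

-10


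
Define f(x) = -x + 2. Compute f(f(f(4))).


f(4) = -2
f(-2) = 4
f(4) = -2

-2


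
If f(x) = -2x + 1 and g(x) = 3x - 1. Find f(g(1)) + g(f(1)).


f(g(1)) = -3
g(f(1)) = -4
Sum = -7

-7


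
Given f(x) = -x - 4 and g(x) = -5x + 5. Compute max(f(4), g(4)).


f(4) = -8
g(4) = -15
max = -8

-8


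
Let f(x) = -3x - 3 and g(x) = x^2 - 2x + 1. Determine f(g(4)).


g(4) = 9
f(9) = -30

-30


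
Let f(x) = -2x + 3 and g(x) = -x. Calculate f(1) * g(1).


f(1) = 1
g(1) = -1
Product = -1

-1


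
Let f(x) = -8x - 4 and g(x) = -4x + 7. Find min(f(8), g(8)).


f(8) = -68
g(8) = -25
min = -68

-68


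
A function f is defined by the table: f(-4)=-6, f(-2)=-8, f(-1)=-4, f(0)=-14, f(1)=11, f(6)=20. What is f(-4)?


Reading from the table at x = -4

-6


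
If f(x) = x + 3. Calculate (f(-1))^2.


f(-1) = 2
(2)^2 = 4

4


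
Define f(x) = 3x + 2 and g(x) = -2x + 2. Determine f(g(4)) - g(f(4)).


10


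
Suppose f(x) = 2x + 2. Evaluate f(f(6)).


f(6) = 14
f(14) = 30

30


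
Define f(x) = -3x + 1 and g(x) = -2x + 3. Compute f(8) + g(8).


f(8) = -23
g(8) = -13
Sum = -36

-36


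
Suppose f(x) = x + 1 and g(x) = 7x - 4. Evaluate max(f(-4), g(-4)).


f(-4) = -3
g(-4) = -32
max = -3

-3


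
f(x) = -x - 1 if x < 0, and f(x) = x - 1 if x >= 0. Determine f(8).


8 satisfies x >= 0
f(8) = 7

7


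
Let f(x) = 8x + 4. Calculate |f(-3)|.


f(-3) = -20
|-20| = 20

20


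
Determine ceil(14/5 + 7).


14/5 = 2.8
2.8 + 7 = 9.8
ceil(9.8) = 10

10


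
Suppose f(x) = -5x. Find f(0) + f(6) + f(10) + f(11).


-135


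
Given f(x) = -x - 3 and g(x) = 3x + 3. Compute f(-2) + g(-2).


f(-2) = -1
g(-2) = -3
Sum = -4

-4


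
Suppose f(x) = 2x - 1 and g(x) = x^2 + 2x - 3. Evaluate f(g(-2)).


g(-2) = -3
f(-3) = -7

-7


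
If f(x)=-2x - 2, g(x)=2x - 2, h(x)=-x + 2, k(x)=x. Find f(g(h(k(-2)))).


-14


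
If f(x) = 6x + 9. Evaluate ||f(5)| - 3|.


f(5) = 39
|39| = 39
|39 - 3| = 36

36


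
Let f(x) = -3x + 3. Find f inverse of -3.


Solve -3x + 3 = -3
x = (-3 - 3) / (-3) = 2

2


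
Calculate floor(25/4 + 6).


25/4 = 6.25
6.25 + 6 = 12.25
floor(12.25) = 12

12


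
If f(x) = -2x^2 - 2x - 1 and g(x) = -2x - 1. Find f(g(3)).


g(3) = -7
f(-7) = (-2)*(-7)^2 - 2*(-7) - 1 = -85

-85


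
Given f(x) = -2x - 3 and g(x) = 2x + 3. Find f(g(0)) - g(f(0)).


f(g(0)) = -9
g(f(0)) = -3
Difference = -6

-6


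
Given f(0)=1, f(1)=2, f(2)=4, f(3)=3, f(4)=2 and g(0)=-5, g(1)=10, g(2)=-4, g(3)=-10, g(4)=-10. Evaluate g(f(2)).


f(2) = 4
g(4) = -10

-10


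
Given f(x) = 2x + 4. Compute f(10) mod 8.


f(10) = 24
24 mod 8 = 0

0


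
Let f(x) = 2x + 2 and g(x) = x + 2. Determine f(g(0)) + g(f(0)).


f(g(0)) = 6
g(f(0)) = 4
Sum = 10

10


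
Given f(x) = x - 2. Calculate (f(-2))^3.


f(-2) = -4
(-4)^3 = -64

-64


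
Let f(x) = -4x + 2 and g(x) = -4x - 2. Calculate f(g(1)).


g(1) = -6
f(-6) = 26

26


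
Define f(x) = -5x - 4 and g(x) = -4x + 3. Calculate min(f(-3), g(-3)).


f(-3) = 11
g(-3) = 15
min = 11

11


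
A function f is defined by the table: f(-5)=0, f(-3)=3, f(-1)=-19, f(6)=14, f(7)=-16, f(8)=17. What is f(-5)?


Reading from the table at x = -5

0


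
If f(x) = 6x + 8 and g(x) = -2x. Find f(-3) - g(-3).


-16


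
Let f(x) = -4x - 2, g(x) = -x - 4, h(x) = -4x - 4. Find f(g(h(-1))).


h(-1) = 0
g(0) = -4
f(-4) = 14

14


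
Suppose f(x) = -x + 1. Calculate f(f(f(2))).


f(2) = -1
f(-1) = 2
f(2) = -1

-1


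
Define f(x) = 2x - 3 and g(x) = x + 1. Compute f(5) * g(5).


f(5) = 7
g(5) = 6
Product = 42

42


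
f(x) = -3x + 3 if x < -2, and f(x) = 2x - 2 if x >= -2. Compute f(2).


2 satisfies x >= -2
f(2) = 2

2


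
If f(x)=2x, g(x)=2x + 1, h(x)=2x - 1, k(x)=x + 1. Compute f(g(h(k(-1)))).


k(-1) = 0
h(0) = -1
g(-1) = -1
f(-1) = -2

-2


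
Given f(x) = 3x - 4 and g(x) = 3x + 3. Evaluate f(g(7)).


g(7) = 24
f(24) = 68

68


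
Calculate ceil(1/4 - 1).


1/4 = 0.25
0.25 - 1 = -0.75
ceil(-0.75) = 0

0


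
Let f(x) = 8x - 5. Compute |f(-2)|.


f(-2) = -21
|-21| = 21

21


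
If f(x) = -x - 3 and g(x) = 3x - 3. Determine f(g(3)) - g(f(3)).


f(g(3)) = -9
g(f(3)) = -21
Difference = 12

12


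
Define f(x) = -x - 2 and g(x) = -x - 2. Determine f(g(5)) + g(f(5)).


f(g(5)) = 5
g(f(5)) = 5
Sum = 10

10


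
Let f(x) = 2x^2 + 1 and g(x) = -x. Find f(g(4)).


g(4) = -4
f(-4) = 2*(-4)^2 + 1 = 33

33


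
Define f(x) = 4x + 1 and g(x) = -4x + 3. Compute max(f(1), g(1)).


f(1) = 5
g(1) = -1
max = 5

5


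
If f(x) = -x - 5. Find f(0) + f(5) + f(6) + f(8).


-39


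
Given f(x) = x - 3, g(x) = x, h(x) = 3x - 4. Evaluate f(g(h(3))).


h(3) = 5
g(5) = 5
f(5) = 2

2


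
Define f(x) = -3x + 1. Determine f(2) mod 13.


f(2) = -5
-5 mod 13 = 8

8


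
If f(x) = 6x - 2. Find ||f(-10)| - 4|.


f(-10) = -62
|-62| = 62
|62 - 4| = 58

58


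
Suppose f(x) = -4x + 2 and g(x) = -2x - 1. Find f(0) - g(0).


f(0) = 2
g(0) = -1
Difference = 3

3


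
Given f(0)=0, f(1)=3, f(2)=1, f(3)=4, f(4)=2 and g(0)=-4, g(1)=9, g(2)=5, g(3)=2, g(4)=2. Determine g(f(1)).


f(1) = 3
g(3) = 2

2


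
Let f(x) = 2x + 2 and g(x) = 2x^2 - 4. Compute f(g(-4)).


g(-4) = 28
f(28) = 58

58


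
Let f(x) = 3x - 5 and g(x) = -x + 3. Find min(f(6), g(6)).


-3


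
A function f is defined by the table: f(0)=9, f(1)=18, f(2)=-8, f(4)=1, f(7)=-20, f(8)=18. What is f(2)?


Reading from the table at x = 2

-8


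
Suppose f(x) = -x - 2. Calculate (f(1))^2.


f(1) = -3
(-3)^2 = 9

9


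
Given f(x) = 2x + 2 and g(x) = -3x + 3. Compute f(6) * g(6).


f(6) = 14
g(6) = -15
Product = -210

-210


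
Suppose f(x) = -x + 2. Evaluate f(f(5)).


f(5) = -3
f(-3) = 5

5


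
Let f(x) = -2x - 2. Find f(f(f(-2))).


f(-2) = 2
f(2) = -6
f(-6) = 10

10


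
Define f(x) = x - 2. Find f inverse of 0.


Solve x - 2 = 0
x = (0 + 2) / 1 = 2

2


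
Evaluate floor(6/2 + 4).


6/2 = 3
3 + 4 = 7
floor(7) = 7

7


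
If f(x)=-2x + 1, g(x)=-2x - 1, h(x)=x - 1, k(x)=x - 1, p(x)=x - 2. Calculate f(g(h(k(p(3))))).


p(3) = 1
k(1) = 0
h(0) = -1
g(-1) = 1
f(1) = -1

-1


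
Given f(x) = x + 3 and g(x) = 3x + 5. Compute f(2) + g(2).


f(2) = 5
g(2) = 11
Sum = 16

16


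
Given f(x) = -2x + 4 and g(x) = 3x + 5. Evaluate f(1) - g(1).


f(1) = 2
g(1) = 8
Difference = -6

-6


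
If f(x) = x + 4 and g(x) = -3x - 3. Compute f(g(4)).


g(4) = -15
f(-15) = -11

-11


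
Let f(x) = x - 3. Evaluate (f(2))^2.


f(2) = -1
(-1)^2 = 1

1


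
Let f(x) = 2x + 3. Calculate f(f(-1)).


f(-1) = 1
f(1) = 5

5


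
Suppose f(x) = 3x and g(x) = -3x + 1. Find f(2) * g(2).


f(2) = 6
g(2) = -5
Product = -30

-30


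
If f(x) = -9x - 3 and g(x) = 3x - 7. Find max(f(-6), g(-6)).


f(-6) = 51
g(-6) = -25
max = 51

51


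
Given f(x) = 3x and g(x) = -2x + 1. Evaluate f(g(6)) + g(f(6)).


f(g(6)) = -33
g(f(6)) = -35
Sum = -68

-68


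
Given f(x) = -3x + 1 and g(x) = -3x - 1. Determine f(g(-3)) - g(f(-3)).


f(g(-3)) = -23
g(f(-3)) = -31
Difference = 8

8


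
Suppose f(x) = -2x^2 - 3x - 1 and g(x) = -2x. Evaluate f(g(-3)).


g(-3) = 6
f(6) = (-2)*(6)^2 - 3*(6) - 1 = -91

-91


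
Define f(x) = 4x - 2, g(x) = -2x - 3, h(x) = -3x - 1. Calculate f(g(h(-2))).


h(-2) = 5
g(5) = -13
f(-13) = -54

-54


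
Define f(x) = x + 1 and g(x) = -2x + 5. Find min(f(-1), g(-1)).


f(-1) = 0
g(-1) = 7
min = 0

0


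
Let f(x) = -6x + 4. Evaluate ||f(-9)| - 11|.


f(-9) = 58
|58| = 58
|58 - 11| = 47

47


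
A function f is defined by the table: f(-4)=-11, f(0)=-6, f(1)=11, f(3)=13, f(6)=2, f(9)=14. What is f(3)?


13


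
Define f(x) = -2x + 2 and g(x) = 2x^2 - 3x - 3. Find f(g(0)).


g(0) = -3
f(-3) = 8

8


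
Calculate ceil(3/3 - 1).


3/3 = 1
1 - 1 = 0
ceil(0) = 0

0


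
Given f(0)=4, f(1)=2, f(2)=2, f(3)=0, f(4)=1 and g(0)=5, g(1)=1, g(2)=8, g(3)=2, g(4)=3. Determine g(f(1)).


f(1) = 2
g(2) = 8

8


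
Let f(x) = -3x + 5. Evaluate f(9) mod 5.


3


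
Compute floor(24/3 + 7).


24/3 = 8
8 + 7 = 15
floor(15) = 15

15


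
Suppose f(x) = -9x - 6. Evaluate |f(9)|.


f(9) = -87
|-87| = 87

87


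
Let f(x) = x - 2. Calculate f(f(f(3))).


-3


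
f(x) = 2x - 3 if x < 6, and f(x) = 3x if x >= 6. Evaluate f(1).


-1


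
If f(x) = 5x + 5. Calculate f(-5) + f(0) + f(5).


15


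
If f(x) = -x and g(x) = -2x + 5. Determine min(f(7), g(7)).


f(7) = -7
g(7) = -9
min = -9

-9


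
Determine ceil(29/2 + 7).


29/2 = 14.5
14.5 + 7 = 21.5
ceil(21.5) = 22

22


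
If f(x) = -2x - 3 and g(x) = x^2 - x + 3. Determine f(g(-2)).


g(-2) = 9
f(9) = -21

-21


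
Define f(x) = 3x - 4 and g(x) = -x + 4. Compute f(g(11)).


g(11) = -7
f(-7) = -25

-25


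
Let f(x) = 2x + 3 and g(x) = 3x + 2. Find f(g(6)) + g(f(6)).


f(g(6)) = 43
g(f(6)) = 47
Sum = 90

90


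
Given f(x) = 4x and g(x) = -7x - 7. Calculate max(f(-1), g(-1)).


f(-1) = -4
g(-1) = 0
max = 0

0


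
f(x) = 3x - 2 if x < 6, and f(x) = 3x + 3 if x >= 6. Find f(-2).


-2 satisfies x < 6
f(-2) = -8

-8


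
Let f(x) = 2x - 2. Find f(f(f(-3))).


-38


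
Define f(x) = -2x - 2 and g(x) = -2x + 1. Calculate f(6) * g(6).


f(6) = -14
g(6) = -11
Product = 154

154


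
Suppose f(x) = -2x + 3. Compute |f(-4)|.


f(-4) = 11
|11| = 11

11


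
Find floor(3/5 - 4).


-4


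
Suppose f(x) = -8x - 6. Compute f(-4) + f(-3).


f(-4) = 26
f(-3) = 18
Sum = 44

44


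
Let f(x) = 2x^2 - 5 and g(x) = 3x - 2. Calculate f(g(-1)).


g(-1) = -5
f(-5) = 2*(-5)^2 - 5 = 45

45


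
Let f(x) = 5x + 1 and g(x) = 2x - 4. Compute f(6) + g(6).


f(6) = 31
g(6) = 8
Sum = 39

39


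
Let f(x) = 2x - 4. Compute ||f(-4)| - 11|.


f(-4) = -12
|-12| = 12
|12 - 11| = 1

1


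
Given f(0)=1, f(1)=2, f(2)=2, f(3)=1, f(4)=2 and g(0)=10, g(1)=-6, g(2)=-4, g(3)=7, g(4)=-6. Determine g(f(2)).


f(2) = 2
g(2) = -4

-4


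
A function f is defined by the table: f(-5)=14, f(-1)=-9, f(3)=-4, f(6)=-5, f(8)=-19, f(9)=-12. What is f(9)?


-12


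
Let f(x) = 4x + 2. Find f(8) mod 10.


f(8) = 34
34 mod 10 = 4

4


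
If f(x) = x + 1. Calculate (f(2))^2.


f(2) = 3
(3)^2 = 9

9


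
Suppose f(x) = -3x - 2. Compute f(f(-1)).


f(-1) = 1
f(1) = -5

-5


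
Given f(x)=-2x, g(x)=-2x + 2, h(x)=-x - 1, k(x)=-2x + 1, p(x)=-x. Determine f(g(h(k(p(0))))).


p(0) = 0
k(0) = 1
h(1) = -2
g(-2) = 6
f(6) = -12

-12


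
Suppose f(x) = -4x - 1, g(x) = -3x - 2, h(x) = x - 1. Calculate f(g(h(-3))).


h(-3) = -4
g(-4) = 10
f(10) = -41

-41


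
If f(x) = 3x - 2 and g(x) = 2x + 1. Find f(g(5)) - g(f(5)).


f(g(5)) = 31
g(f(5)) = 27
Difference = 4

4


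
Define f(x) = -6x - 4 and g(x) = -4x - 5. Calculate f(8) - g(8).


-15


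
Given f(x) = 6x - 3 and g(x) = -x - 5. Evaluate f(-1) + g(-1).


f(-1) = -9
g(-1) = -4
Sum = -13

-13


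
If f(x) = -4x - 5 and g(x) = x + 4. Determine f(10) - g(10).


f(10) = -45
g(10) = 14
Difference = -59

-59


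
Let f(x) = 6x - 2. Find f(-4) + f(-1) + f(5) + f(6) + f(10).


f(-4) = -26
f(-1) = -8
f(5) = 28
f(6) = 34
f(10) = 58
Sum = 86

86


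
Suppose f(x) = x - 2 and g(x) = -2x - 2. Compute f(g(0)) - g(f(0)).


f(g(0)) = -4
g(f(0)) = 2
Difference = -6

-6


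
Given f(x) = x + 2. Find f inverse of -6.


Solve x + 2 = -6
x = (-6 - 2) / 1 = -8

-8


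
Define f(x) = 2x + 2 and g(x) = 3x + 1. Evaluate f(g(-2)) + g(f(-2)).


-13


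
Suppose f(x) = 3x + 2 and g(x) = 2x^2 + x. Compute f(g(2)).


g(2) = 10
f(10) = 32

32


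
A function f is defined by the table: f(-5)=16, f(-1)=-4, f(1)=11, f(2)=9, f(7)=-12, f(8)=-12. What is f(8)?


Reading from the table at x = 8

-12


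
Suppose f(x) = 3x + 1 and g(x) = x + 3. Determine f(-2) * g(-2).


f(-2) = -5
g(-2) = 1
Product = -5

-5


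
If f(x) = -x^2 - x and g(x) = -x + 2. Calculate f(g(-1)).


g(-1) = 3
f(3) = (-1)*(3)^2 - 1*(3) = -12

-12


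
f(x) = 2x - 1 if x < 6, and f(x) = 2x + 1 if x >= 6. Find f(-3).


-7


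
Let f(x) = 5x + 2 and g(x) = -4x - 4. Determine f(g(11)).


g(11) = -48
f(-48) = -238

-238


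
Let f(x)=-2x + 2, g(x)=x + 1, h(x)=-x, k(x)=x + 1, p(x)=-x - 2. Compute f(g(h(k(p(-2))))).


p(-2) = 0
k(0) = 1
h(1) = -1
g(-1) = 0
f(0) = 2

2


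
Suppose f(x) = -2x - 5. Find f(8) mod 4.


f(8) = -21
-21 mod 4 = 3

3


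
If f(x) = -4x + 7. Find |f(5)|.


f(5) = -13
|-13| = 13

13


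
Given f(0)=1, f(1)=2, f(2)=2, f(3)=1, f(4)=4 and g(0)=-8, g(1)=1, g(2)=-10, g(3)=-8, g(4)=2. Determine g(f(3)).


f(3) = 1
g(1) = 1

1


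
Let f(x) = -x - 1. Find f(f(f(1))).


f(1) = -2
f(-2) = 1
f(1) = -2

-2


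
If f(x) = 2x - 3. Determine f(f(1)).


f(1) = -1
f(-1) = -5

-5


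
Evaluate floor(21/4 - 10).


21/4 = 5.25
5.25 - 10 = -4.75
floor(-4.75) = -5

-5


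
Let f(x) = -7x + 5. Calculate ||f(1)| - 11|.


f(1) = -2
|-2| = 2
|2 - 11| = 9

9


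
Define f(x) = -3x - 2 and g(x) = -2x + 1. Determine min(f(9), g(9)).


f(9) = -29
g(9) = -17
min = -29

-29


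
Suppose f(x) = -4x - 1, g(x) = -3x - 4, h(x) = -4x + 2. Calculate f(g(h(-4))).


h(-4) = 18
g(18) = -58
f(-58) = 231

231


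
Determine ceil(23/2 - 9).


23/2 = 11.5
11.5 - 9 = 2.5
ceil(2.5) = 3

3


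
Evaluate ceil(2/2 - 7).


2/2 = 1
1 - 7 = -6
ceil(-6) = -6

-6


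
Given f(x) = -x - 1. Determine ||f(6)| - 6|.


f(6) = -7
|-7| = 7
|7 - 6| = 1

1


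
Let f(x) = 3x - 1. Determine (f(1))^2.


f(1) = 2
(2)^2 = 4

4


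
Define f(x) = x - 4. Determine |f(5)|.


f(5) = 1
|1| = 1

1


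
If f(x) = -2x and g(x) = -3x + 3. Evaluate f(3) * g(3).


f(3) = -6
g(3) = -6
Product = 36

36


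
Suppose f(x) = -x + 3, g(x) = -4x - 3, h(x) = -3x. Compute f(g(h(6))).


h(6) = -18
g(-18) = 69
f(69) = -66

-66


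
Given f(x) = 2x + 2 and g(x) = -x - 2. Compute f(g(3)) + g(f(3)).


f(g(3)) = -8
g(f(3)) = -10
Sum = -18

-18


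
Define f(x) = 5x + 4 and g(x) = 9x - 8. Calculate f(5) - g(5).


f(5) = 29
g(5) = 37
Difference = -8

-8


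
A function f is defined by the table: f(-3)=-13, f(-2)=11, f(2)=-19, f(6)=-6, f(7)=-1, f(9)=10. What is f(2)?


Reading from the table at x = 2

-19


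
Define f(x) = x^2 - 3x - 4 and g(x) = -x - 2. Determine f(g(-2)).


g(-2) = 0
f(0) = 1*(0)^2 - 3*(0) - 4 = -4

-4


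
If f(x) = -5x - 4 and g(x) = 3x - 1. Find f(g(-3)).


46


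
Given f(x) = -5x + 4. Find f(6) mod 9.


1


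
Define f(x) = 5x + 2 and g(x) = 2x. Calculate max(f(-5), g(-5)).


-10


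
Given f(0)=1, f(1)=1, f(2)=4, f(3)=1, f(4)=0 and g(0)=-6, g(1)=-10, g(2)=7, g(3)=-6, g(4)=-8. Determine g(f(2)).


f(2) = 4
g(4) = -8

-8


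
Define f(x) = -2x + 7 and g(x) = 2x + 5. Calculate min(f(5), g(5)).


f(5) = -3
g(5) = 15
min = -3

-3


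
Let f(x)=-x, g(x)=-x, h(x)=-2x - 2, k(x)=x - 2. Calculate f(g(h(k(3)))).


k(3) = 1
h(1) = -4
g(-4) = 4
f(4) = -4

-4


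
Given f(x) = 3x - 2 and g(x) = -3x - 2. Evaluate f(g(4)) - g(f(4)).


f(g(4)) = -44
g(f(4)) = -32
Difference = -12

-12


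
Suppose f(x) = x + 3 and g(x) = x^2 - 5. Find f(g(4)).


g(4) = 11
f(11) = 14

14


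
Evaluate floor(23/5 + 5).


23/5 = 4.6
4.6 + 5 = 9.6
floor(9.6) = 9

9


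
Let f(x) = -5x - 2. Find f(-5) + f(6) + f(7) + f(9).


f(-5) = 23
f(6) = -32
f(7) = -37
f(9) = -47
Sum = -93

-93


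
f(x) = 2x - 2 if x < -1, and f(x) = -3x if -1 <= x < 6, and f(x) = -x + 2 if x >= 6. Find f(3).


3 satisfies -1 <= x < 6
f(3) = -9

-9


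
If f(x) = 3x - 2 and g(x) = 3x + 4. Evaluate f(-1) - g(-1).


f(-1) = -5
g(-1) = 1
Difference = -6

-6


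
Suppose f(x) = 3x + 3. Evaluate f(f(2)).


f(2) = 9
f(9) = 30

30


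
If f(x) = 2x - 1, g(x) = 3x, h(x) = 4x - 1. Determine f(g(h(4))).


h(4) = 15
g(15) = 45
f(45) = 89

89


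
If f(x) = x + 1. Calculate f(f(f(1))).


f(1) = 2
f(2) = 3
f(3) = 4

4


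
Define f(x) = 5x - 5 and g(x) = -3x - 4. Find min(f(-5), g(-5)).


f(-5) = -30
g(-5) = 11
min = -30

-30


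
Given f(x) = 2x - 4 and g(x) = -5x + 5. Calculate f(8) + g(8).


f(8) = 12
g(8) = -35
Sum = -23

-23


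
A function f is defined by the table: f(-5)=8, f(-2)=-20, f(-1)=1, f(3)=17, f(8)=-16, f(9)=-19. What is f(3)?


17


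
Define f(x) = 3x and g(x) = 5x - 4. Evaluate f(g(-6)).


g(-6) = -34
f(-34) = -102

-102


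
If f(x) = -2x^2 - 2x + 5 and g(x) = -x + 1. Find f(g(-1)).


-7


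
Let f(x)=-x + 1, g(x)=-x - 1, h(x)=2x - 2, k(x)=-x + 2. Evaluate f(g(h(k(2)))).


k(2) = 0
h(0) = -2
g(-2) = 1
f(1) = 0

0


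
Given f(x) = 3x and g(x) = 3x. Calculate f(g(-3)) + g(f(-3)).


f(g(-3)) = -27
g(f(-3)) = -27
Sum = -54

-54


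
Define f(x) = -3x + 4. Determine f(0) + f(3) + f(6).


-15


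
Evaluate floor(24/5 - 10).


24/5 = 4.8
4.8 - 10 = -5.2
floor(-5.2) = -6

-6


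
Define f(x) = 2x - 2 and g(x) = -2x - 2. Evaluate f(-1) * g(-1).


0


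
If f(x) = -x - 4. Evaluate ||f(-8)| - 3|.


f(-8) = 4
|4| = 4
|4 - 3| = 1

1


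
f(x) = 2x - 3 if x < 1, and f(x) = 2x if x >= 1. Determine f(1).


1 satisfies x >= 1
f(1) = 2

2


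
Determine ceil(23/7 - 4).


23/7 = 3.2857
3.2857 - 4 = -0.7143
ceil(-0.7143) = 0

0


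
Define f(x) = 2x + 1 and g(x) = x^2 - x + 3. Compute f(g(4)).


g(4) = 15
f(15) = 31

31


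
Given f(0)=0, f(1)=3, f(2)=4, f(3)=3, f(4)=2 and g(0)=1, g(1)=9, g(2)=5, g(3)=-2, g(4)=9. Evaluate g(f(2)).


f(2) = 4
g(4) = 9

9


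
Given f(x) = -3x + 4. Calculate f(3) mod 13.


8


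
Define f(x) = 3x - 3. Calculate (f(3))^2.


f(3) = 6
(6)^2 = 36

36


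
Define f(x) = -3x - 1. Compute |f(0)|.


f(0) = -1
|-1| = 1

1


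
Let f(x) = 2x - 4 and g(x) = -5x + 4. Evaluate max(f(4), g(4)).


f(4) = 4
g(4) = -16
max = 4

4


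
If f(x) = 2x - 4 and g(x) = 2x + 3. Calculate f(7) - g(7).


f(7) = 10
g(7) = 17
Difference = -7

-7


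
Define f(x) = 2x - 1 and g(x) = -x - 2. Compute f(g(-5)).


g(-5) = 3
f(3) = 5

5


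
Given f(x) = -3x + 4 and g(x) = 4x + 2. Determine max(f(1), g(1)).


f(1) = 1
g(1) = 6
max = 6

6


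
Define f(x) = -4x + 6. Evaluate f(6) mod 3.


f(6) = -18
-18 mod 3 = 0

0


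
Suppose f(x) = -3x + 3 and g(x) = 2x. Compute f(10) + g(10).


f(10) = -27
g(10) = 20
Sum = -7

-7


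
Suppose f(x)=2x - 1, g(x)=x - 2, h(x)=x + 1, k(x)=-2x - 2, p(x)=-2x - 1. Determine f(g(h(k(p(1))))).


p(1) = -3
k(-3) = 4
h(4) = 5
g(5) = 3
f(3) = 5

5


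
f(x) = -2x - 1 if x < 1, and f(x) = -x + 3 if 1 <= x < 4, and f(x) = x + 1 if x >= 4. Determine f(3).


0


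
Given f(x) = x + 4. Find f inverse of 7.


3


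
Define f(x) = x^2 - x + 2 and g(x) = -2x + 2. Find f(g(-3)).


g(-3) = 8
f(8) = 1*(8)^2 - 1*(8) + 2 = 58

58


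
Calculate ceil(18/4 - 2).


18/4 = 4.5
4.5 - 2 = 2.5
ceil(2.5) = 3

3


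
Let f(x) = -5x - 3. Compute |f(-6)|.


f(-6) = 27
|27| = 27

27


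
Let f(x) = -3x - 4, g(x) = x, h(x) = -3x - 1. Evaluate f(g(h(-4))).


-37


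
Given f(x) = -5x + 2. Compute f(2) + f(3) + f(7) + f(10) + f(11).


f(2) = -8
f(3) = -13
f(7) = -33
f(10) = -48
f(11) = -53
Sum = -155

-155


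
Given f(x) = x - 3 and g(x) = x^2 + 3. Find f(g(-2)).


g(-2) = 7
f(7) = 4

4


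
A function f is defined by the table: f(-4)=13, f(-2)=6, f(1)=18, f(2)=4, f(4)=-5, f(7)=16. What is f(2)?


4


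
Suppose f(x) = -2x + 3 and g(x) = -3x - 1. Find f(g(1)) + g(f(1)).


f(g(1)) = 11
g(f(1)) = -4
Sum = 7

7


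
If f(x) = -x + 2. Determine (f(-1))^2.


f(-1) = 3
(3)^2 = 9

9


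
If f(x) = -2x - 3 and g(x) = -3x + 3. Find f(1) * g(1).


f(1) = -5
g(1) = 0
Product = 0

0


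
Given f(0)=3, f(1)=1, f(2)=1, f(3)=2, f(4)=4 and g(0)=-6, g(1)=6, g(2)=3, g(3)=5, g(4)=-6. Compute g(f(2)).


f(2) = 1
g(1) = 6

6


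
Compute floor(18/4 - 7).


18/4 = 4.5
4.5 - 7 = -2.5
floor(-2.5) = -3

-3


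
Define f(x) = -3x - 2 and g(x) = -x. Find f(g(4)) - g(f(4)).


-4


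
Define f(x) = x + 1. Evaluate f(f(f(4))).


f(4) = 5
f(5) = 6
f(6) = 7

7


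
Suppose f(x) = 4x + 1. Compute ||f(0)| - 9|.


f(0) = 1
|1| = 1
|1 - 9| = 8

8


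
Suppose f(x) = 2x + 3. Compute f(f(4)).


f(4) = 11
f(11) = 25

25


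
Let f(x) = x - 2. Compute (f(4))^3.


f(4) = 2
(2)^3 = 8

8


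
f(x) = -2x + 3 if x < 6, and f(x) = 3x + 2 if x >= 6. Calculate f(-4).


-4 satisfies x < 6
f(-4) = 11

11


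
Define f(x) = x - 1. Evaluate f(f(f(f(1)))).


f(1) = 0
f(0) = -1
f(-1) = -2
f(-2) = -3

-3


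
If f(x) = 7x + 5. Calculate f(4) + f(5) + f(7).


127


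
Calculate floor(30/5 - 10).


-4


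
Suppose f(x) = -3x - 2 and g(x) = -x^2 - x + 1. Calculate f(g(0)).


g(0) = 1
f(1) = -5

-5


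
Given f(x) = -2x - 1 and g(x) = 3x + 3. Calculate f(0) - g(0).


f(0) = -1
g(0) = 3
Difference = -4

-4


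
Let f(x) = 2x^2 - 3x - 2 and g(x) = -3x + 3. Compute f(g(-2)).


g(-2) = 9
f(9) = 2*(9)^2 - 3*(9) - 2 = 133

133


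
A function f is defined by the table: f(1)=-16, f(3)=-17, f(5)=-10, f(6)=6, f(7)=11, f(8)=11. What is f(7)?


Reading from the table at x = 7

11


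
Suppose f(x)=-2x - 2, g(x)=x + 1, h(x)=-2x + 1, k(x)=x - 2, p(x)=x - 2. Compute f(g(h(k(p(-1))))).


p(-1) = -3
k(-3) = -5
h(-5) = 11
g(11) = 12
f(12) = -26

-26


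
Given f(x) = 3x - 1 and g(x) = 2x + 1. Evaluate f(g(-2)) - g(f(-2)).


f(g(-2)) = -10
g(f(-2)) = -13
Difference = 3

3


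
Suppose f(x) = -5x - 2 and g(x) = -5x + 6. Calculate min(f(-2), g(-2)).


8


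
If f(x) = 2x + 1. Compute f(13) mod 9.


f(13) = 27
27 mod 9 = 0

0


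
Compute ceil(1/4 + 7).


1/4 = 0.25
0.25 + 7 = 7.25
ceil(7.25) = 8

8


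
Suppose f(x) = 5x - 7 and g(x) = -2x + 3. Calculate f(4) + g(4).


f(4) = 13
g(4) = -5
Sum = 8

8


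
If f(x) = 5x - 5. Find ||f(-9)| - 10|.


f(-9) = -50
|-50| = 50
|50 - 10| = 40

40


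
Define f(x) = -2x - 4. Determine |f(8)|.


f(8) = -20
|-20| = 20

20


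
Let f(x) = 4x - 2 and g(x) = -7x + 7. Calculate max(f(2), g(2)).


f(2) = 6
g(2) = -7
max = 6

6


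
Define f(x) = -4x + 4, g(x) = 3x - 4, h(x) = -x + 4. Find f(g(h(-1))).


h(-1) = 5
g(5) = 11
f(11) = -40

-40


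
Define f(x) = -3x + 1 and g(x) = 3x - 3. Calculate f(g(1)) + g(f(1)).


f(g(1)) = 1
g(f(1)) = -9
Sum = -8

-8


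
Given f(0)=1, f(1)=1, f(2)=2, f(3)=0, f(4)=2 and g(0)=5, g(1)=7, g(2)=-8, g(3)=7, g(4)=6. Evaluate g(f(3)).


f(3) = 0
g(0) = 5

5


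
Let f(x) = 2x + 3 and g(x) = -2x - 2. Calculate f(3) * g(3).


-72


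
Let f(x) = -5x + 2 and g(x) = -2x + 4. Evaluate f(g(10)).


g(10) = -16
f(-16) = 82

82


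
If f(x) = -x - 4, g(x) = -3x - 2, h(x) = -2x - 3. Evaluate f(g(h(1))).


h(1) = -5
g(-5) = 13
f(13) = -17

-17


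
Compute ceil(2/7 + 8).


9


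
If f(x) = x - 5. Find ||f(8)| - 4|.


1


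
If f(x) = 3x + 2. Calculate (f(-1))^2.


f(-1) = -1
(-1)^2 = 1

1


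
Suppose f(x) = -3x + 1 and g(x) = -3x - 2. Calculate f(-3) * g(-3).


f(-3) = 10
g(-3) = 7
Product = 70

70


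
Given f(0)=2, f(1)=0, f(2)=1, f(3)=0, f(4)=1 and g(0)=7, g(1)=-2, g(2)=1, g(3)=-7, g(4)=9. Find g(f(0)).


f(0) = 2
g(2) = 1

1


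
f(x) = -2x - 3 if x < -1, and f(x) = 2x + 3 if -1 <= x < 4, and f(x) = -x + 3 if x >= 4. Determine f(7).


7 satisfies x >= 4
f(7) = -4

-4


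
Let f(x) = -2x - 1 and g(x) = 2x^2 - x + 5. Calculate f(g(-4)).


g(-4) = 41
f(41) = -83

-83


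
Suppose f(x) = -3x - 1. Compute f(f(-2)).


f(-2) = 5
f(5) = -16

-16
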